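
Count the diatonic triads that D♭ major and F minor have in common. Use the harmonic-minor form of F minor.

Diatonic triads of D♭ major: D♭ (I), E♭m (ii), Fm (iii), G♭ (IV), A♭ (V), B♭m (vi), Cdim (vii°).
Diatonic triads of F minor (harmonic minor): Fm (i), Gdim (ii°), A♭aug (III+), B♭m (iv), C (V), D♭ (VI), Edim (vii°).
Matching root and quality in both lists: D♭, Fm, B♭m.
That gives 3 common triads.

3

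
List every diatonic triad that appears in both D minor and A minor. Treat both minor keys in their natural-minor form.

Dm, F, Am, C

Triads in D minor (natural minor): Dm (i), Edim (ii°), F (III), Gm (iv), Am (v), B♭ (VI), C (VII).
Triads in A minor (natural minor): Am (i), Bdim (ii°), C (III), Dm (iv), Em (v), F (VI), G (VII).
Shared triads with their functions: Dm (i in D minor, iv in A minor); F (III in D minor, VI in A minor); Am (v in D minor, i in A minor); C (VII in D minor, III in A minor).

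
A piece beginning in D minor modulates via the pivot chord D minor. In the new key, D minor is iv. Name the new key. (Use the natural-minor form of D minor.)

The numeral iv denotes a minor triad on scale degree 4. With D on degree 4, the tonic of the new key is A.
Degree 4 carries a minor triad in minor keys, so the destination is A minor.
Check: the diatonic triads of A minor (natural minor) are Am (i), Bdim (ii°), C (III), Dm (iv), Em (v), F (VI), G (VII) — D minor is indeed iv.

A minor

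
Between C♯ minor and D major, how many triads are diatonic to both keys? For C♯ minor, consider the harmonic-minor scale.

Diatonic triads of C♯ minor (harmonic minor): C♯ minor (i), D♯ diminished (ii°), E augmented (III+), F♯ minor (iv), G♯ major (V), A major (VI), B♯ diminished (vii°).
Diatonic triads of D major: D major (I), E minor (ii), F♯ minor (iii), G major (IV), A major (V), B minor (vi), C♯ diminished (vii°).
Matching root and quality in both lists: F♯ minor, A major.
That gives 2 common triads.

2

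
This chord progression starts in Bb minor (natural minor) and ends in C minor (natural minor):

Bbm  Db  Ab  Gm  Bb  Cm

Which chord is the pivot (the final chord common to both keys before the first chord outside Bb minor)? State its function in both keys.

Ab — VII in Bb minor, VI in C minor

Chords diatonic to Bb minor: Bbm, Cdim, Db, Ebm, Fm, Gb, Ab.
Reading the progression, the first chord not in that set is Gm, so the modulation leaves Bb minor there.
The chord immediately before Gm is Ab, which is diatonic to both keys: VII in Bb minor and VI in C minor.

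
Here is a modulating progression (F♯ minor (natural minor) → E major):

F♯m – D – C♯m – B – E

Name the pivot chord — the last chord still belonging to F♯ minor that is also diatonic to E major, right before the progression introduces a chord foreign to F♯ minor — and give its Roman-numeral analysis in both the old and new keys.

C♯m — v in F♯ minor, vi in E major

Chords diatonic to F♯ minor: F♯m, G♯dim, A, Bm, C♯m, D, E.
Reading the progression, the first chord not in that set is B, so the modulation leaves F♯ minor there.
The chord immediately before B is C♯m, which is diatonic to both keys: v in F♯ minor and vi in E major.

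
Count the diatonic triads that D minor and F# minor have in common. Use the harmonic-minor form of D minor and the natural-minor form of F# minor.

1

Diatonic triads of D minor (harmonic minor): D minor (i), E diminished (ii°), F augmented (III+), G minor (iv), A major (V), Bb major (VI), C# diminished (vii°).
Diatonic triads of F# minor (natural minor): F# minor (i), G# diminished (ii°), A major (III), B minor (iv), C# minor (v), D major (VI), E major (VII).
Matching root and quality in both lists: A major.
That gives 1 common triad.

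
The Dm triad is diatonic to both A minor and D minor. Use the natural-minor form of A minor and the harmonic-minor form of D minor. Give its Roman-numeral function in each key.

The scale of A minor (natural minor) is A B C D E F G; D is degree 4, and the triad built there (D-F-A) is minor, so it is iv.
The scale of D minor (harmonic minor) is D E F G A Bb C#; D is degree 1, and the triad built there (D-F-A) is minor, so it is i.

iv in A minor; i in D minor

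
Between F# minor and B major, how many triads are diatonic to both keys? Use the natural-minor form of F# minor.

2

Diatonic triads of F# minor (natural minor): F# minor (i), G# diminished (ii°), A major (III), B minor (iv), C# minor (v), D major (VI), E major (VII).
Diatonic triads of B major: B major (I), C# minor (ii), D# minor (iii), E major (IV), F# major (V), G# minor (vi), A# diminished (vii°).
Matching root and quality in both lists: C# minor, E major.
That gives 2 common triads.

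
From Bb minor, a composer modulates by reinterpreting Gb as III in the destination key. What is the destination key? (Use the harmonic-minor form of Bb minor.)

Eb minor

The numeral III denotes a major triad on scale degree 3. With Gb on degree 3, the tonic of the new key is Eb.
Degree 3 carries a major triad in natural-minor keys, so the destination is Eb minor.
Check: the diatonic triads of Eb minor (natural minor) are Ebm (i), Fdim (ii°), Gb (III), Abm (iv), Bbm (v), Cb (VI), Db (VII) — Gb is indeed III.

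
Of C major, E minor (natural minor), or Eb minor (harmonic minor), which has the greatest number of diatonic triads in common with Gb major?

Eb minor

Triads of Gb major: Gb major (I), Ab minor (ii), Bb minor (iii), Cb major (IV), Db major (V), Eb minor (vi), F diminished (vii°).
C major shares 0: none.
E minor (natural minor) shares 0: none.
Eb minor (harmonic minor) shares 4: Abm, Cb, Ebm, Fdim.
The most common triads (4) are shared with Eb minor.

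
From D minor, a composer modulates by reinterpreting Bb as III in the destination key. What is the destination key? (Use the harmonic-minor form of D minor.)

G minor

The numeral III denotes a major triad on scale degree 3. With Bb on degree 3, the tonic of the new key is G.
Degree 3 carries a major triad in natural-minor keys, so the destination is G minor.
Check: the diatonic triads of G minor (natural minor) are Gm (i), Adim (ii°), Bb (III), Cm (iv), Dm (v), Eb (VI), F (VII) — Bb is indeed III.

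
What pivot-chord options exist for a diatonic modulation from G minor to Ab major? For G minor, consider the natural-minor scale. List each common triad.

Cm, Eb

Triads in G minor (natural minor): G minor (i), A diminished (ii°), Bb major (III), C minor (iv), D minor (v), Eb major (VI), F major (VII).
Triads in Ab major: Ab major (I), Bb minor (ii), C minor (iii), Db major (IV), Eb major (V), F minor (vi), G diminished (vii°).
Shared triads with their functions: C minor (iv in G minor, iii in Ab major); Eb major (VI in G minor, V in Ab major).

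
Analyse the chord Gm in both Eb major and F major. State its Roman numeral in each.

The scale of Eb major is Eb F G Ab Bb C D; G is degree 3, and the triad built there (G-Bb-D) is minor, so it is iii.
The scale of F major is F G A Bb C D E; G is degree 2, and the triad built there (G-Bb-D) is minor, so it is ii.

iii in Eb major; ii in F major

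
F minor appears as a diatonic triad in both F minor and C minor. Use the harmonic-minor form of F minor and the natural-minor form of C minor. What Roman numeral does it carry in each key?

i in F minor; iv in C minor

The scale of F minor (harmonic minor) is F G A♭ B♭ C D♭ E; F is degree 1, and the triad built there (F-A♭-C) is minor, so it is i.
The scale of C minor (natural minor) is C D E♭ F G A♭ B♭; F is degree 4, and the triad built there (F-A♭-C) is minor, so it is iv.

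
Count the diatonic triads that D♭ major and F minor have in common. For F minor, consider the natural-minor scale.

4

Diatonic triads of D♭ major: D♭ major (I), E♭ minor (ii), F minor (iii), G♭ major (IV), A♭ major (V), B♭ minor (vi), C diminished (vii°).
Diatonic triads of F minor (natural minor): F minor (i), G diminished (ii°), A♭ major (III), B♭ minor (iv), C minor (v), D♭ major (VI), E♭ major (VII).
Matching root and quality in both lists: D♭ major, F minor, A♭ major, B♭ minor.
That gives 4 common triads.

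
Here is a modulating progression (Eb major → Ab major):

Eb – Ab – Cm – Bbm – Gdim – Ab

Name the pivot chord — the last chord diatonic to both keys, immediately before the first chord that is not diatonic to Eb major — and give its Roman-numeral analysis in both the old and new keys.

Cm — vi in Eb major, iii in Ab major

Chords diatonic to Eb major: Eb, Fm, Gm, Ab, Bb, Cm, Ddim.
Reading the progression, the first chord not in that set is Bbm, so the modulation leaves Eb major there.
The chord immediately before Bbm is Cm, which is diatonic to both keys: vi in Eb major and iii in Ab major.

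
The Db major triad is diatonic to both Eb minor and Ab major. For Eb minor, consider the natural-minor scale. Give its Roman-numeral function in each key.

The scale of Eb minor (natural minor) is Eb F Gb Ab Bb Cb Db; Db is degree 7, and the triad built there (Db-F-Ab) is major, so it is VII.
The scale of Ab major is Ab Bb C Db Eb F G; Db is degree 4, and the triad built there (Db-F-Ab) is major, so it is IV.

VII in Eb minor; IV in Ab major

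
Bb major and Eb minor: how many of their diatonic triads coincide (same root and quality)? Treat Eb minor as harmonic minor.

1

Diatonic triads of Bb major: Bb (I), Cm (ii), Dm (iii), Eb (IV), F (V), Gm (vi), Adim (vii°).
Diatonic triads of Eb minor (harmonic minor): Ebm (i), Fdim (ii°), Gbaug (III+), Abm (iv), Bb (V), Cb (VI), Ddim (vii°).
Matching root and quality in both lists: Bb.
That gives 1 common triad.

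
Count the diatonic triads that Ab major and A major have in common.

0

Diatonic triads of Ab major: Ab (I), Bbm (ii), Cm (iii), Db (IV), Eb (V), Fm (vi), Gdim (vii°).
Diatonic triads of A major: A (I), Bm (ii), C#m (iii), D (IV), E (V), F#m (vi), G#dim (vii°).
No triad has the same root and quality in both keys.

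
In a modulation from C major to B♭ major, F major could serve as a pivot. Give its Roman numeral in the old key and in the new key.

IV in C major; V in B♭ major

The scale of C major is C D E F G A B; F is degree 4, and the triad built there (F-A-C) is major, so it is IV.
The scale of B♭ major is B♭ C D E♭ F G A; F is degree 5, and the triad built there (F-A-C) is major, so it is V.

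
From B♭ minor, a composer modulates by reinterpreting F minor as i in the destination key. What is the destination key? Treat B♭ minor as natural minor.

F minor

The numeral i denotes a minor triad on scale degree 1. With F on degree 1, the tonic of the new key is F.
Degree 1 carries a minor triad in minor keys, so the destination is F minor.
Check: the diatonic triads of F minor (natural minor) are Fm (i), Gdim (ii°), A♭ (III), B♭m (iv), Cm (v), D♭ (VI), E♭ (VII) — F minor is indeed i.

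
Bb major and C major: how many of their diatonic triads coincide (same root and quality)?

2

Diatonic triads of Bb major: Bb (I), Cm (ii), Dm (iii), Eb (IV), F (V), Gm (vi), Adim (vii°).
Diatonic triads of C major: C (I), Dm (ii), Em (iii), F (IV), G (V), Am (vi), Bdim (vii°).
Matching root and quality in both lists: Dm, F.
That gives 2 common triads.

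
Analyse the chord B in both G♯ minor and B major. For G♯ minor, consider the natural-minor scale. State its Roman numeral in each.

The scale of G♯ minor (natural minor) is G♯ A♯ B C♯ D♯ E F♯; B is degree 3, and the triad built there (B-D♯-F♯) is major, so it is III.
The scale of B major is B C♯ D♯ E F♯ G♯ A♯; B is degree 1, and the triad built there (B-D♯-F♯) is major, so it is I.

III in G♯ minor; I in B major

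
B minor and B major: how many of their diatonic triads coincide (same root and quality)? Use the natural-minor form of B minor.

0

Diatonic triads of B minor (natural minor): Bm (i), C#dim (ii°), D (III), Em (iv), F#m (v), G (VI), A (VII).
Diatonic triads of B major: B (I), C#m (ii), D#m (iii), E (IV), F# (V), G#m (vi), A#dim (vii°).
No triad has the same root and quality in both keys.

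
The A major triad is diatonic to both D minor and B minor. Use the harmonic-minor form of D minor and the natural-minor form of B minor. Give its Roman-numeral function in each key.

V in D minor; VII in B minor

The scale of D minor (harmonic minor) is D E F G A Bb C#; A is degree 5, and the triad built there (A-C#-E) is major, so it is V.
The scale of B minor (natural minor) is B C# D E F# G A; A is degree 7, and the triad built there (A-C#-E) is major, so it is VII.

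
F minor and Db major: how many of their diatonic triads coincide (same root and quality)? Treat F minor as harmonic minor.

Diatonic triads of F minor (harmonic minor): Fm (i), Gdim (ii°), Abaug (III+), Bbm (iv), C (V), Db (VI), Edim (vii°).
Diatonic triads of Db major: Db (I), Ebm (ii), Fm (iii), Gb (IV), Ab (V), Bbm (vi), Cdim (vii°).
Matching root and quality in both lists: Fm, Bbm, Db.
That gives 3 common triads.

3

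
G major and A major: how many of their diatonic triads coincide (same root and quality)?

Diatonic triads of G major: G (I), Am (ii), Bm (iii), C (IV), D (V), Em (vi), F♯dim (vii°).
Diatonic triads of A major: A (I), Bm (ii), C♯m (iii), D (IV), E (V), F♯m (vi), G♯dim (vii°).
Matching root and quality in both lists: Bm, D.
That gives 2 common triads.

2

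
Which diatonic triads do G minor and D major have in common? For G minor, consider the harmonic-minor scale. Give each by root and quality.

D

Triads in G minor (harmonic minor): G minor (i), A diminished (ii°), Bb augmented (III+), C minor (iv), D major (V), Eb major (VI), F# diminished (vii°).
Triads in D major: D major (I), E minor (ii), F# minor (iii), G major (IV), A major (V), B minor (vi), C# diminished (vii°).
Shared triads with their functions: D major (V in G minor, I in D major).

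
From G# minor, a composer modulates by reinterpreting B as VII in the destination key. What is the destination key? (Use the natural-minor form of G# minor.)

The numeral VII denotes a major triad on scale degree 7. With B on degree 7, the tonic of the new key is C#.
Degree 7 carries a major triad in natural-minor keys, so the destination is C# minor.
Check: the diatonic triads of C# minor (natural minor) are C#m (i), D#dim (ii°), E (III), F#m (iv), G#m (v), A (VI), B (VII) — B is indeed VII.

C# minor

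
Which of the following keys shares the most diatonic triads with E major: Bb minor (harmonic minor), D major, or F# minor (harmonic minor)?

Triads of E major: E major (I), F# minor (ii), G# minor (iii), A major (IV), B major (V), C# minor (vi), D# diminished (vii°).
Bb minor (harmonic minor) shares 0: none.
D major shares 2: F#m, A.
F# minor (harmonic minor) shares 1: F#m.
The most common triads (2) are shared with D major.

D major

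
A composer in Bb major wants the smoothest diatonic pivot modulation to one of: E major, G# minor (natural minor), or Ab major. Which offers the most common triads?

Ab major

Triads of Bb major: Bb major (I), C minor (ii), D minor (iii), Eb major (IV), F major (V), G minor (vi), A diminished (vii°).
E major shares 0: none.
G# minor (natural minor) shares 0: none.
Ab major shares 2: Cm, Eb.
The most common triads (2) are shared with Ab major.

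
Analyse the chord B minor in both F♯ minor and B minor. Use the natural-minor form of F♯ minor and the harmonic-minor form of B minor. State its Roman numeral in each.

iv in F♯ minor; i in B minor

The scale of F♯ minor (natural minor) is F♯ G♯ A B C♯ D E; B is degree 4, and the triad built there (B-D-F♯) is minor, so it is iv.
The scale of B minor (harmonic minor) is B C♯ D E F♯ G A♯; B is degree 1, and the triad built there (B-D-F♯) is minor, so it is i.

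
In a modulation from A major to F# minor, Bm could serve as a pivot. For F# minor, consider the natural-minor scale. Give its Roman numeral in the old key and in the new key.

ii in A major; iv in F# minor

The scale of A major is A B C# D E F# G#; B is degree 2, and the triad built there (B-D-F#) is minor, so it is ii.
The scale of F# minor (natural minor) is F# G# A B C# D E; B is degree 4, and the triad built there (B-D-F#) is minor, so it is iv.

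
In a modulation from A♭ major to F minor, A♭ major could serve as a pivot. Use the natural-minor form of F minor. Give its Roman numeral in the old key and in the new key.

I in A♭ major; III in F minor

The scale of A♭ major is A♭ B♭ C D♭ E♭ F G; A♭ is degree 1, and the triad built there (A♭-C-E♭) is major, so it is I.
The scale of F minor (natural minor) is F G A♭ B♭ C D♭ E♭; A♭ is degree 3, and the triad built there (A♭-C-E♭) is major, so it is III.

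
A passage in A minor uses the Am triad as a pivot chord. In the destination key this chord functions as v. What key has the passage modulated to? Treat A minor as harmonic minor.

The numeral v denotes a minor triad on scale degree 5. With A on degree 5, the tonic of the new key is D.
Degree 5 carries a minor triad in natural-minor keys, so the destination is D minor.
Check: the diatonic triads of D minor (natural minor) are Dm (i), Edim (ii°), F (III), Gm (iv), Am (v), B♭ (VI), C (VII) — Am is indeed v.

D minor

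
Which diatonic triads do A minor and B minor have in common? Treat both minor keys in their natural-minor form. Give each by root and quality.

Triads in A minor (natural minor): A minor (i), B diminished (ii°), C major (III), D minor (iv), E minor (v), F major (VI), G major (VII).
Triads in B minor (natural minor): B minor (i), C# diminished (ii°), D major (III), E minor (iv), F# minor (v), G major (VI), A major (VII).
Shared triads with their functions: E minor (v in A minor, iv in B minor); G major (VII in A minor, VI in B minor).

Em, G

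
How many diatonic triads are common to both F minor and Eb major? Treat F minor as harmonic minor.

Diatonic triads of F minor (harmonic minor): Fm (i), Gdim (ii°), Abaug (III+), Bbm (iv), C (V), Db (VI), Edim (vii°).
Diatonic triads of Eb major: Eb (I), Fm (ii), Gm (iii), Ab (IV), Bb (V), Cm (vi), Ddim (vii°).
Matching root and quality in both lists: Fm.
That gives 1 common triad.

1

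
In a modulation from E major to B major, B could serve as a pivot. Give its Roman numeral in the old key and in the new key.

V in E major; I in B major

The scale of E major is E F# G# A B C# D#; B is degree 5, and the triad built there (B-D#-F#) is major, so it is V.
The scale of B major is B C# D# E F# G# A#; B is degree 1, and the triad built there (B-D#-F#) is major, so it is I.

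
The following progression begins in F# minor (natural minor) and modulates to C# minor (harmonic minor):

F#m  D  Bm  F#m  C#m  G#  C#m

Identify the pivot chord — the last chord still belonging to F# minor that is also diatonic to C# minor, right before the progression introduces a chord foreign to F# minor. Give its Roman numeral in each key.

C#m — v in F# minor, i in C# minor

Chords diatonic to F# minor: F#m, G#dim, A, Bm, C#m, D, E.
Reading the progression, the first chord not in that set is G#, so the modulation leaves F# minor there.
The chord immediately before G# is C#m, which is diatonic to both keys: v in F# minor and i in C# minor.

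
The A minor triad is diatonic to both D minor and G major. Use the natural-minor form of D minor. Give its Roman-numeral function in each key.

The scale of D minor (natural minor) is D E F G A B♭ C; A is degree 5, and the triad built there (A-C-E) is minor, so it is v.
The scale of G major is G A B C D E F♯; A is degree 2, and the triad built there (A-C-E) is minor, so it is ii.

v in D minor; ii in G major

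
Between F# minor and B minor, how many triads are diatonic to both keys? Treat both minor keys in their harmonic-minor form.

Diatonic triads of F# minor (harmonic minor): F#m (i), G#dim (ii°), Aaug (III+), Bm (iv), C# (V), D (VI), E#dim (vii°).
Diatonic triads of B minor (harmonic minor): Bm (i), C#dim (ii°), Daug (III+), Em (iv), F# (V), G (VI), A#dim (vii°).
Matching root and quality in both lists: Bm.
That gives 1 common triad.

1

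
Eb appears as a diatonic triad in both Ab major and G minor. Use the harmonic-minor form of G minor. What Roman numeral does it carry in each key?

V in Ab major; VI in G minor

The scale of Ab major is Ab Bb C Db Eb F G; Eb is degree 5, and the triad built there (Eb-G-Bb) is major, so it is V.
The scale of G minor (harmonic minor) is G A Bb C D Eb F#; Eb is degree 6, and the triad built there (Eb-G-Bb) is major, so it is VI.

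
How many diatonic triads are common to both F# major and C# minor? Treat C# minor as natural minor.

Diatonic triads of F# major: F# (I), G#m (ii), A#m (iii), B (IV), C# (V), D#m (vi), E#dim (vii°).
Diatonic triads of C# minor (natural minor): C#m (i), D#dim (ii°), E (III), F#m (iv), G#m (v), A (VI), B (VII).
Matching root and quality in both lists: G#m, B.
That gives 2 common triads.

2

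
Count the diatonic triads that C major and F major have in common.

4

Diatonic triads of C major: C (I), Dm (ii), Em (iii), F (IV), G (V), Am (vi), Bdim (vii°).
Diatonic triads of F major: F (I), Gm (ii), Am (iii), Bb (IV), C (V), Dm (vi), Edim (vii°).
Matching root and quality in both lists: C, Dm, F, Am.
That gives 4 common triads.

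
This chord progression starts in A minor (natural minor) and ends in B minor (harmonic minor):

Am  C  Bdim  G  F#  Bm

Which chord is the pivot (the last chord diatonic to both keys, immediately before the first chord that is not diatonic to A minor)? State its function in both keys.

G — VII in A minor, VI in B minor

Chords diatonic to A minor: Am, Bdim, C, Dm, Em, F, G.
Reading the progression, the first chord not in that set is F#, so the modulation leaves A minor there.
The chord immediately before F# is G, which is diatonic to both keys: VII in A minor and VI in B minor.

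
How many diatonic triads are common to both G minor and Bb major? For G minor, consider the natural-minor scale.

Diatonic triads of G minor (natural minor): Gm (i), Adim (ii°), Bb (III), Cm (iv), Dm (v), Eb (VI), F (VII).
Diatonic triads of Bb major: Bb (I), Cm (ii), Dm (iii), Eb (IV), F (V), Gm (vi), Adim (vii°).
Matching root and quality in both lists: Gm, Adim, Bb, Cm, Dm, Eb, F.
That gives 7 common triads.

7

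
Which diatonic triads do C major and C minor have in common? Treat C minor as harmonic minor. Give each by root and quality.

Triads in C major: C (I), Dm (ii), Em (iii), F (IV), G (V), Am (vi), Bdim (vii°).
Triads in C minor (harmonic minor): Cm (i), Ddim (ii°), Ebaug (III+), Fm (iv), G (V), Ab (VI), Bdim (vii°).
Shared triads with their functions: G (V in C major, V in C minor); Bdim (vii° in C major, vii° in C minor).

G, Bdim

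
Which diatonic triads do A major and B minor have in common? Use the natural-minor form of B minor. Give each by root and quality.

A, Bm, D, F#m

Triads in A major: A (I), Bm (ii), C#m (iii), D (IV), E (V), F#m (vi), G#dim (vii°).
Triads in B minor (natural minor): Bm (i), C#dim (ii°), D (III), Em (iv), F#m (v), G (VI), A (VII).
Shared triads with their functions: A (I in A major, VII in B minor); Bm (ii in A major, i in B minor); D (IV in A major, III in B minor); F#m (vi in A major, v in B minor).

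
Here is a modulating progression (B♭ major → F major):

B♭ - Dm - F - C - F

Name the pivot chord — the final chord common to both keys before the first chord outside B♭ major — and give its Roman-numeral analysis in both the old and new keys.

Chords diatonic to B♭ major: B♭, Cm, Dm, E♭, F, Gm, Adim.
Reading the progression, the first chord not in that set is C, so the modulation leaves B♭ major there.
The chord immediately before C is F, which is diatonic to both keys: V in B♭ major and I in F major.

F — V in B♭ major, I in F major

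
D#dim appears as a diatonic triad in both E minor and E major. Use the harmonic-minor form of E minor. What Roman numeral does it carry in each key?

The scale of E minor (harmonic minor) is E F# G A B C D#; D# is degree 7, and the triad built there (D#-F#-A) is diminished, so it is vii°.
The scale of E major is E F# G# A B C# D#; D# is degree 7, and the triad built there (D#-F#-A) is diminished, so it is vii°.

vii° in E minor; vii° in E major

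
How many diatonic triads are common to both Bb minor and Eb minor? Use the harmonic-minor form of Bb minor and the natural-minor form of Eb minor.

Diatonic triads of Bb minor (harmonic minor): Bbm (i), Cdim (ii°), Dbaug (III+), Ebm (iv), F (V), Gb (VI), Adim (vii°).
Diatonic triads of Eb minor (natural minor): Ebm (i), Fdim (ii°), Gb (III), Abm (iv), Bbm (v), Cb (VI), Db (VII).
Matching root and quality in both lists: Bbm, Ebm, Gb.
That gives 3 common triads.

3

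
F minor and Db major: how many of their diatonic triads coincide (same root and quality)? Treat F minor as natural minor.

4

Diatonic triads of F minor (natural minor): Fm (i), Gdim (ii°), Ab (III), Bbm (iv), Cm (v), Db (VI), Eb (VII).
Diatonic triads of Db major: Db (I), Ebm (ii), Fm (iii), Gb (IV), Ab (V), Bbm (vi), Cdim (vii°).
Matching root and quality in both lists: Fm, Ab, Bbm, Db.
That gives 4 common triads.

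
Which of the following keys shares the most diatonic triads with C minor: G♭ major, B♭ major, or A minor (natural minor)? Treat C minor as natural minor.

B♭ major

Triads of C minor (natural minor): Cm (i), Ddim (ii°), E♭ (III), Fm (iv), Gm (v), A♭ (VI), B♭ (VII).
G♭ major shares 0: none.
B♭ major shares 4: Cm, E♭, Gm, B♭.
A minor (natural minor) shares 0: none.
The most common triads (4) are shared with B♭ major.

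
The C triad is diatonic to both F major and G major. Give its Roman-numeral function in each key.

V in F major; IV in G major

The scale of F major is F G A Bb C D E; C is degree 5, and the triad built there (C-E-G) is major, so it is V.
The scale of G major is G A B C D E F#; C is degree 4, and the triad built there (C-E-G) is major, so it is IV.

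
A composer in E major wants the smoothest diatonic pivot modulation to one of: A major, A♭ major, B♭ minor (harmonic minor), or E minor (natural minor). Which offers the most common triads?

Triads of E major: E major (I), F♯ minor (ii), G♯ minor (iii), A major (IV), B major (V), C♯ minor (vi), D♯ diminished (vii°).
A major shares 4: E, F♯m, A, C♯m.
A♭ major shares 0: none.
B♭ minor (harmonic minor) shares 0: none.
E minor (natural minor) shares 0: none.
The most common triads (4) are shared with A major.

A major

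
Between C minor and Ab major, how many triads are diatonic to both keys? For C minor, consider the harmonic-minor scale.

3

Diatonic triads of C minor (harmonic minor): Cm (i), Ddim (ii°), Ebaug (III+), Fm (iv), G (V), Ab (VI), Bdim (vii°).
Diatonic triads of Ab major: Ab (I), Bbm (ii), Cm (iii), Db (IV), Eb (V), Fm (vi), Gdim (vii°).
Matching root and quality in both lists: Cm, Fm, Ab.
That gives 3 common triads.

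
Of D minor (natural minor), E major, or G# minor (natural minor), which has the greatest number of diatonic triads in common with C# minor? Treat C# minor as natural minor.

Triads of C# minor (natural minor): C# minor (i), D# diminished (ii°), E major (III), F# minor (iv), G# minor (v), A major (VI), B major (VII).
D minor (natural minor) shares 0: none.
E major shares 7: C#m, D#dim, E, F#m, G#m, A, B.
G# minor (natural minor) shares 4: C#m, E, G#m, B.
The most common triads (7) are shared with E major.

E major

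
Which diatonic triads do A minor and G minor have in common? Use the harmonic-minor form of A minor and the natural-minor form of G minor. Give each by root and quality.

Triads in A minor (harmonic minor): A minor (i), B diminished (ii°), C augmented (III+), D minor (iv), E major (V), F major (VI), G# diminished (vii°).
Triads in G minor (natural minor): G minor (i), A diminished (ii°), Bb major (III), C minor (iv), D minor (v), Eb major (VI), F major (VII).
Shared triads with their functions: D minor (iv in A minor, v in G minor); F major (VI in A minor, VII in G minor).

Dm, F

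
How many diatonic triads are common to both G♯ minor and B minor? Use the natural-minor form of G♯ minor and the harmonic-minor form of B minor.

Diatonic triads of G♯ minor (natural minor): G♯m (i), A♯dim (ii°), B (III), C♯m (iv), D♯m (v), E (VI), F♯ (VII).
Diatonic triads of B minor (harmonic minor): Bm (i), C♯dim (ii°), Daug (III+), Em (iv), F♯ (V), G (VI), A♯dim (vii°).
Matching root and quality in both lists: A♯dim, F♯.
That gives 2 common triads.

2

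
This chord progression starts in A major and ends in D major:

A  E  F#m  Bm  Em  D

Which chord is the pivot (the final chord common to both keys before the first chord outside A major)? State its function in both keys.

Chords diatonic to A major: A, Bm, C#m, D, E, F#m, G#dim.
Reading the progression, the first chord not in that set is Em, so the modulation leaves A major there.
The chord immediately before Em is Bm, which is diatonic to both keys: ii in A major and vi in D major.

Bm — ii in A major, vi in D major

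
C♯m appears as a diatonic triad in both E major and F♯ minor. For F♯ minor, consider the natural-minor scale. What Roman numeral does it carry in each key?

vi in E major; v in F♯ minor

The scale of E major is E F♯ G♯ A B C♯ D♯; C♯ is degree 6, and the triad built there (C♯-E-G♯) is minor, so it is vi.
The scale of F♯ minor (natural minor) is F♯ G♯ A B C♯ D E; C♯ is degree 5, and the triad built there (C♯-E-G♯) is minor, so it is v.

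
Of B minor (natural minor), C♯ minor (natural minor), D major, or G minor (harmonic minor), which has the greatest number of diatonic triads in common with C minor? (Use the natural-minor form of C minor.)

Triads of C minor (natural minor): C minor (i), D diminished (ii°), E♭ major (III), F minor (iv), G minor (v), A♭ major (VI), B♭ major (VII).
B minor (natural minor) shares 0: none.
C♯ minor (natural minor) shares 0: none.
D major shares 0: none.
G minor (harmonic minor) shares 3: Cm, E♭, Gm.
The most common triads (3) are shared with G minor.

G minor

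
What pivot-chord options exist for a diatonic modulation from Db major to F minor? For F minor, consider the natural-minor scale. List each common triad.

Db, Fm, Ab, Bbm

Triads in Db major: Db (I), Ebm (ii), Fm (iii), Gb (IV), Ab (V), Bbm (vi), Cdim (vii°).
Triads in F minor (natural minor): Fm (i), Gdim (ii°), Ab (III), Bbm (iv), Cm (v), Db (VI), Eb (VII).
Shared triads with their functions: Db (I in Db major, VI in F minor); Fm (iii in Db major, i in F minor); Ab (V in Db major, III in F minor); Bbm (vi in Db major, iv in F minor).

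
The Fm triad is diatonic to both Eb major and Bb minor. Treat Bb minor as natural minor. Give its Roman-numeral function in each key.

ii in Eb major; v in Bb minor

The scale of Eb major is Eb F G Ab Bb C D; F is degree 2, and the triad built there (F-Ab-C) is minor, so it is ii.
The scale of Bb minor (natural minor) is Bb C Db Eb F Gb Ab; F is degree 5, and the triad built there (F-Ab-C) is minor, so it is v.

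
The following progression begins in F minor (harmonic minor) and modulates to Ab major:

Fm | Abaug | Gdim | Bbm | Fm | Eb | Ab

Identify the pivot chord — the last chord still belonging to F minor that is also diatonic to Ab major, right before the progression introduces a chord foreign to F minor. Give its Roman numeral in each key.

Fm — i in F minor, vi in Ab major

Chords diatonic to F minor: Fm, Gdim, Abaug, Bbm, C, Db, Edim.
Reading the progression, the first chord not in that set is Eb, so the modulation leaves F minor there.
The chord immediately before Eb is Fm, which is diatonic to both keys: i in F minor and vi in Ab major.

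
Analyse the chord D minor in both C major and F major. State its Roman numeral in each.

The scale of C major is C D E F G A B; D is degree 2, and the triad built there (D-F-A) is minor, so it is ii.
The scale of F major is F G A Bb C D E; D is degree 6, and the triad built there (D-F-A) is minor, so it is vi.

ii in C major; vi in F major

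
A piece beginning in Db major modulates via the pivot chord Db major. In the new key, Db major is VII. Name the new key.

Eb minor

The numeral VII denotes a major triad on scale degree 7. With Db on degree 7, the tonic of the new key is Eb.
Degree 7 carries a major triad in natural-minor keys, so the destination is Eb minor.
Check: the diatonic triads of Eb minor (natural minor) are Ebm (i), Fdim (ii°), Gb (III), Abm (iv), Bbm (v), Cb (VI), Db (VII) — Db major is indeed VII.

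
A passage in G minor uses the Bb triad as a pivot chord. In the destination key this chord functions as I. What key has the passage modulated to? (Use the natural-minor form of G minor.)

Bb major

The numeral I denotes a major triad on scale degree 1. With Bb on degree 1, the tonic of the new key is Bb.
Degree 1 carries a major triad in major keys, so the destination is Bb major.
Check: the diatonic triads of Bb major are Bb (I), Cm (ii), Dm (iii), Eb (IV), F (V), Gm (vi), Adim (vii°) — Bb is indeed I.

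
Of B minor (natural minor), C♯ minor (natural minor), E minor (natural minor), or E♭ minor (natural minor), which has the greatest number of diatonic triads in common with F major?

Triads of F major: F major (I), G minor (ii), A minor (iii), B♭ major (IV), C major (V), D minor (vi), E diminished (vii°).
B minor (natural minor) shares 0: none.
C♯ minor (natural minor) shares 0: none.
E minor (natural minor) shares 2: Am, C.
E♭ minor (natural minor) shares 0: none.
The most common triads (2) are shared with E minor.

E minor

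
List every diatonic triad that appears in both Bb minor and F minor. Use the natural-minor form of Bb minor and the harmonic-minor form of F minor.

Bbm, Db, Fm

Triads in Bb minor (natural minor): Bbm (i), Cdim (ii°), Db (III), Ebm (iv), Fm (v), Gb (VI), Ab (VII).
Triads in F minor (harmonic minor): Fm (i), Gdim (ii°), Abaug (III+), Bbm (iv), C (V), Db (VI), Edim (vii°).
Shared triads with their functions: Bbm (i in Bb minor, iv in F minor); Db (III in Bb minor, VI in F minor); Fm (v in Bb minor, i in F minor).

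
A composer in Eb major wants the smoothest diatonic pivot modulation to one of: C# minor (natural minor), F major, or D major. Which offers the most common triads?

Triads of Eb major: Eb major (I), F minor (ii), G minor (iii), Ab major (IV), Bb major (V), C minor (vi), D diminished (vii°).
C# minor (natural minor) shares 0: none.
F major shares 2: Gm, Bb.
D major shares 0: none.
The most common triads (2) are shared with F major.

F major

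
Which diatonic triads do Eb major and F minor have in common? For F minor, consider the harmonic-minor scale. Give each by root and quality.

Triads in Eb major: Eb major (I), F minor (ii), G minor (iii), Ab major (IV), Bb major (V), C minor (vi), D diminished (vii°).
Triads in F minor (harmonic minor): F minor (i), G diminished (ii°), Ab augmented (III+), Bb minor (iv), C major (V), Db major (VI), E diminished (vii°).
Shared triads with their functions: F minor (ii in Eb major, i in F minor).

Fm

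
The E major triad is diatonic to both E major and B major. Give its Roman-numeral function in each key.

The scale of E major is E F# G# A B C# D#; E is degree 1, and the triad built there (E-G#-B) is major, so it is I.
The scale of B major is B C# D# E F# G# A#; E is degree 4, and the triad built there (E-G#-B) is major, so it is IV.

I in E major; IV in B major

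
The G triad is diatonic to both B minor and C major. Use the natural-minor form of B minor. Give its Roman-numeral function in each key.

The scale of B minor (natural minor) is B C♯ D E F♯ G A; G is degree 6, and the triad built there (G-B-D) is major, so it is VI.
The scale of C major is C D E F G A B; G is degree 5, and the triad built there (G-B-D) is major, so it is V.

VI in B minor; V in C major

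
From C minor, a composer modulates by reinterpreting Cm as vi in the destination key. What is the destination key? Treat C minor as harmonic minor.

The numeral vi denotes a minor triad on scale degree 6. With C on degree 6, the tonic of the new key is Eb.
Degree 6 carries a minor triad in major keys, so the destination is Eb major.
Check: the diatonic triads of Eb major are Eb (I), Fm (ii), Gm (iii), Ab (IV), Bb (V), Cm (vi), Ddim (vii°) — Cm is indeed vi.

Eb major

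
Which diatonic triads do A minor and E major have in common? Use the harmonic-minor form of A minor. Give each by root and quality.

E

Triads in A minor (harmonic minor): A minor (i), B diminished (ii°), C augmented (III+), D minor (iv), E major (V), F major (VI), G# diminished (vii°).
Triads in E major: E major (I), F# minor (ii), G# minor (iii), A major (IV), B major (V), C# minor (vi), D# diminished (vii°).
Shared triads with their functions: E major (V in A minor, I in E major).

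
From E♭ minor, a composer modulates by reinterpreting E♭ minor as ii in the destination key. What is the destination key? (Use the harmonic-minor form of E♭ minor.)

D♭ major

The numeral ii denotes a minor triad on scale degree 2. With E♭ on degree 2, the tonic of the new key is D♭.
Degree 2 carries a minor triad in major keys, so the destination is D♭ major.
Check: the diatonic triads of D♭ major are D♭ (I), E♭m (ii), Fm (iii), G♭ (IV), A♭ (V), B♭m (vi), Cdim (vii°) — E♭ minor is indeed ii.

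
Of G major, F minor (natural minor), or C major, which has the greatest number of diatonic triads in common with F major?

Triads of F major: F (I), Gm (ii), Am (iii), Bb (IV), C (V), Dm (vi), Edim (vii°).
G major shares 2: Am, C.
F minor (natural minor) shares 0: none.
C major shares 4: F, Am, C, Dm.
The most common triads (4) are shared with C major.

C major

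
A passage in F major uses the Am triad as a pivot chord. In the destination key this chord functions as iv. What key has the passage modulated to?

E minor

The numeral iv denotes a minor triad on scale degree 4. With A on degree 4, the tonic of the new key is E.
Degree 4 carries a minor triad in minor keys, so the destination is E minor.
Check: the diatonic triads of E minor (natural minor) are Em (i), F#dim (ii°), G (III), Am (iv), Bm (v), C (VI), D (VII) — Am is indeed iv.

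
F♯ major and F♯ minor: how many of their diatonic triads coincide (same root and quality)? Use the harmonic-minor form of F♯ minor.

Diatonic triads of F♯ major: F♯ major (I), G♯ minor (ii), A♯ minor (iii), B major (IV), C♯ major (V), D♯ minor (vi), E♯ diminished (vii°).
Diatonic triads of F♯ minor (harmonic minor): F♯ minor (i), G♯ diminished (ii°), A augmented (III+), B minor (iv), C♯ major (V), D major (VI), E♯ diminished (vii°).
Matching root and quality in both lists: C♯ major, E♯ diminished.
That gives 2 common triads.

2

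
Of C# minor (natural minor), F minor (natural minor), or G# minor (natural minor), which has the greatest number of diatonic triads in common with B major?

G# minor

Triads of B major: B (I), C#m (ii), D#m (iii), E (IV), F# (V), G#m (vi), A#dim (vii°).
C# minor (natural minor) shares 4: B, C#m, E, G#m.
F minor (natural minor) shares 0: none.
G# minor (natural minor) shares 7: B, C#m, D#m, E, F#, G#m, A#dim.
The most common triads (7) are shared with G# minor.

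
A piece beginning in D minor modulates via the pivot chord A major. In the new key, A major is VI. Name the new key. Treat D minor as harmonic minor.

C# minor

The numeral VI denotes a major triad on scale degree 6. With A on degree 6, the tonic of the new key is C#.
Degree 6 carries a major triad in minor keys, so the destination is C# minor.
Check: the diatonic triads of C# minor (natural minor) are C#m (i), D#dim (ii°), E (III), F#m (iv), G#m (v), A (VI), B (VII) — A major is indeed VI.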